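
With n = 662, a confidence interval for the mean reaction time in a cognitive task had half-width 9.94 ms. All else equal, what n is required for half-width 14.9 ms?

295

Margin of error scales as 1/√n, so n₂ = n₁·(E₁/E₂)².
n₂ = 662 × (9.94/14.9)² = 662 × 0.445 = 294.59
Round up: n₂ = 295.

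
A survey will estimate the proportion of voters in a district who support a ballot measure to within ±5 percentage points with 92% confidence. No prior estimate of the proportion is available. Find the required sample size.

307

For a proportion with margin E = 0.05 at 92% confidence, z = 1.751.
With no prior estimate, use p = 0.5, which maximizes p(1−p) at 0.25.
n = 0.25 × (z/E)² = 0.25 × (1.751/0.05)² = 306.60
Round up: n = 307.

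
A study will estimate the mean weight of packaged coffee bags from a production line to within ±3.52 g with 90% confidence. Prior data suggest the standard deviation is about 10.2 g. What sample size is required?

For a mean, the margin of error is E = z·σ/√n, so n = (zσ/E)².
At 90% confidence, z = 1.645.
n = (1.645 × 10.2 / 3.52)² = 22.72
Round up: n = 23.

23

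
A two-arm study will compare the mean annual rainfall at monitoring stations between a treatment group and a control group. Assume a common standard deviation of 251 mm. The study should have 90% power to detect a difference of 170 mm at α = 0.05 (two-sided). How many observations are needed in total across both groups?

92 total

For two equal groups, n per group = 2·((z_{α/2} + z_β)·σ/δ)².
z_{α/2} = 1.960; z_β = 1.282 (power 90%).
n = 2 × (3.242 × 251 / 170)² = 2 × 22.91 = 45.82
Round up: n = 46 per group.
Total across both groups: 2 × 46 = 92.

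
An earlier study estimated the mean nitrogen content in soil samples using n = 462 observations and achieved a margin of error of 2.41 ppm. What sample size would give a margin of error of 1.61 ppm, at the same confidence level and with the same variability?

Margin of error scales as 1/√n, so n₂ = n₁·(E₁/E₂)².
n₂ = 462 × (2.41/1.61)² = 462 × 2.241 = 1035.34
Round up: n₂ = 1036.

1036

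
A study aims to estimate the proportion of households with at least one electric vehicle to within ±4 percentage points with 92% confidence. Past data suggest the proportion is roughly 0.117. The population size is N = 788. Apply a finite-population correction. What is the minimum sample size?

159

For a proportion with margin E = 0.04 at 92% confidence, z = 1.751.
n = p̂(1−p̂)(z/E)² = 0.117 × 0.883 × (1.751/0.04)² = 197.97 — call this n₀.
Finite-population correction with N = 788: n = n₀ / (1 + (n₀−1)/N) = 197.97 / 1.25 = 158.38
Round up: n = 159.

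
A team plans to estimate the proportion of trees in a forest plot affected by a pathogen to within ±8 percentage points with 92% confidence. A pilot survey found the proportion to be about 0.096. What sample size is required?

42

For a proportion with margin E = 0.08 at 92% confidence, z = 1.751.
n = p̂(1−p̂)(z/E)² = 0.096 × 0.904 × (1.751/0.08)² = 41.57
Round up: n = 42.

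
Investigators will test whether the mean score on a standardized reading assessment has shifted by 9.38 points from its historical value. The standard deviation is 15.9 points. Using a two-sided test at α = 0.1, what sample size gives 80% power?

18

For a one-sample z-test, n = ((z_{α/2} + z_β)·σ/δ)².
z_{α/2} = 1.645 (two-sided α = 0.1); z_β = 0.842 (power 80% → β = 0.2).
n = (2.487 × 15.9 / 9.38)² = 17.77
Round up: n = 18.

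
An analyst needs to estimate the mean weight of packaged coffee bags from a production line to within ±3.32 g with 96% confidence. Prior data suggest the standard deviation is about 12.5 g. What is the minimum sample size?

For a mean, the margin of error is E = z·σ/√n, so n = (zσ/E)².
At 96% confidence, z = 2.054.
n = (2.054 × 12.5 / 3.32)² = 59.81
Round up: n = 60.

60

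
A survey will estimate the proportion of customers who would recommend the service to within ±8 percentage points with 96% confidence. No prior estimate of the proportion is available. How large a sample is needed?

165

For a proportion with margin E = 0.08 at 96% confidence, z = 2.054.
With no prior estimate, use p = 0.5, which maximizes p(1−p) at 0.25.
n = 0.25 × (z/E)² = 0.25 × (2.054/0.08)² = 164.80
Round up: n = 165.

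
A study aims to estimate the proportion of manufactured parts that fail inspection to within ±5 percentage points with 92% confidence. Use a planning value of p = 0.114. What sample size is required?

For a proportion with margin E = 0.05 at 92% confidence, z = 1.751.
n = p̂(1−p̂)(z/E)² = 0.114 × 0.886 × (1.751/0.05)² = 123.87
Round up: n = 124.

124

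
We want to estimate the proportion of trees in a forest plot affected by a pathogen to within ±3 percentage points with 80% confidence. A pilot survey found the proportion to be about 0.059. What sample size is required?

For a proportion with margin E = 0.03 at 80% confidence, z = 1.282.
n = p̂(1−p̂)(z/E)² = 0.059 × 0.941 × (1.282/0.03)² = 101.39
Round up: n = 102.

102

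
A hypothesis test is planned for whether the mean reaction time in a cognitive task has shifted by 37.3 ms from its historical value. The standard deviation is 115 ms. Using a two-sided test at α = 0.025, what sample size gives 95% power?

144

For a one-sample z-test, n = ((z_{α/2} + z_β)·σ/δ)².
z_{α/2} = 2.241 (two-sided α = 0.025); z_β = 1.645 (power 95% → β = 0.05).
n = (3.886 × 115 / 37.3)² = 143.54
Round up: n = 144.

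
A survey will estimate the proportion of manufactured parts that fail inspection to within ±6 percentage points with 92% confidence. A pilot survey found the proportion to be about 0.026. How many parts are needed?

For a proportion with margin E = 0.06 at 92% confidence, z = 1.751.
n = p̂(1−p̂)(z/E)² = 0.026 × 0.974 × (1.751/0.06)² = 21.57
Round up: n = 22.

22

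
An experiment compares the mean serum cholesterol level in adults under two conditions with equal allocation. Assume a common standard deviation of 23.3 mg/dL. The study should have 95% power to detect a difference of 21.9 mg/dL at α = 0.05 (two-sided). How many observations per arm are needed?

For two equal groups, n per group = 2·((z_{α/2} + z_β)·σ/δ)².
z_{α/2} = 1.960; z_β = 1.645 (power 95%).
n = 2 × (3.605 × 23.3 / 21.9)² = 2 × 14.71 = 29.42
Round up: n = 30 per group.

30 per group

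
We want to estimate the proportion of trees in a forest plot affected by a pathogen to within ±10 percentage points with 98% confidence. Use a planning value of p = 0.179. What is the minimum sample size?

For a proportion with margin E = 0.1 at 98% confidence, z = 2.326.
n = p̂(1−p̂)(z/E)² = 0.179 × 0.821 × (2.326/0.1)² = 79.51
Round up: n = 80.

80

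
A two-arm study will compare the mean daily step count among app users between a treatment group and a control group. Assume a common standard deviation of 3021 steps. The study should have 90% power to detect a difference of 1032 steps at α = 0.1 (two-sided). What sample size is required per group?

For two equal groups, n per group = 2·((z_{α/2} + z_β)·σ/δ)².
z_{α/2} = 1.645; z_β = 1.282 (power 90%).
n = 2 × (2.927 × 3021 / 1032)² = 2 × 73.42 = 146.84
Round up: n = 147 per group.

147 per group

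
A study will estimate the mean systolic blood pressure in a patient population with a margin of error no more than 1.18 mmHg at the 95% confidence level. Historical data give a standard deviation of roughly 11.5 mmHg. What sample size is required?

For a mean, the margin of error is E = z·σ/√n, so n = (zσ/E)².
At 95% confidence, z = 1.960.
n = (1.960 × 11.5 / 1.18)² = 364.87
Round up: n = 365.

n = 365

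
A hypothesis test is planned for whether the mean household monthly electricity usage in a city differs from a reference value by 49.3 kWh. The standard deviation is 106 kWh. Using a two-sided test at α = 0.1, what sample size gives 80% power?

29

For a one-sample z-test, n = ((z_{α/2} + z_β)·σ/δ)².
z_{α/2} = 1.645 (two-sided α = 0.1); z_β = 0.842 (power 80% → β = 0.2).
n = (2.487 × 106 / 49.3)² = 28.59
Round up: n = 29.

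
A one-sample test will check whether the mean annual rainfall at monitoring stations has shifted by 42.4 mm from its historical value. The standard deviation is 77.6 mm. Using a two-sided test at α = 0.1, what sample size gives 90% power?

n = 29

For a one-sample z-test, n = ((z_{α/2} + z_β)·σ/δ)².
z_{α/2} = 1.645 (two-sided α = 0.1); z_β = 1.282 (power 90% → β = 0.1).
n = (2.927 × 77.6 / 42.4)² = 28.70
Round up: n = 29.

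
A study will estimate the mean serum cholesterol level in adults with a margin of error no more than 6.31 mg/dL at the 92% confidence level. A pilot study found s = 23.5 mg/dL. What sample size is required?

43

For a mean, the margin of error is E = z·σ/√n, so n = (zσ/E)².
At 92% confidence, z = 1.751.
n = (1.751 × 23.5 / 6.31)² = 42.53
Round up: n = 43.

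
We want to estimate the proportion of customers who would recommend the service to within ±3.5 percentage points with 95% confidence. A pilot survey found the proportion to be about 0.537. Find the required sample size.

780

For a proportion with margin E = 0.035 at 95% confidence, z = 1.960.
n = p̂(1−p̂)(z/E)² = 0.537 × 0.463 × (1.960/0.035)² = 779.71
Round up: n = 780.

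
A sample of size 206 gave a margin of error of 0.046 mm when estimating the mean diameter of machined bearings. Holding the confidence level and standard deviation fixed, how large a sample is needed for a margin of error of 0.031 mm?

Margin of error scales as 1/√n, so n₂ = n₁·(E₁/E₂)².
n₂ = 206 × (0.046/0.031)² = 206 × 2.202 = 453.61
Round up: n₂ = 454.

n = 454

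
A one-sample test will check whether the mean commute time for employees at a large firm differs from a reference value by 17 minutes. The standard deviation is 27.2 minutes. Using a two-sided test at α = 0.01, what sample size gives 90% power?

For a one-sample z-test, n = ((z_{α/2} + z_β)·σ/δ)².
z_{α/2} = 2.576 (two-sided α = 0.01); z_β = 1.282 (power 90% → β = 0.1).
n = (3.858 × 27.2 / 17)² = 38.10
Round up: n = 39.

n = 39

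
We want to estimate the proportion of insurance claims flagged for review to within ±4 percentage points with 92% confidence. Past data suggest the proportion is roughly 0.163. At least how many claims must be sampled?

For a proportion with margin E = 0.04 at 92% confidence, z = 1.751.
n = p̂(1−p̂)(z/E)² = 0.163 × 0.837 × (1.751/0.04)² = 261.44
Round up: n = 262.

262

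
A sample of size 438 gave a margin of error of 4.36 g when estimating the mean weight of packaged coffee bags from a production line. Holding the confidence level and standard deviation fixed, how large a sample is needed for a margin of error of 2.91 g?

Margin of error scales as 1/√n, so n₂ = n₁·(E₁/E₂)².
n₂ = 438 × (4.36/2.91)² = 438 × 2.245 = 983.31
Round up: n₂ = 984.

n = 984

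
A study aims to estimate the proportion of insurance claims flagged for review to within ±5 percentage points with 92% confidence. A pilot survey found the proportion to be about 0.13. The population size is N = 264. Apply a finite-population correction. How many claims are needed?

For a proportion with margin E = 0.05 at 92% confidence, z = 1.751.
n = p̂(1−p̂)(z/E)² = 0.13 × 0.87 × (1.751/0.05)² = 138.71 — call this n₀.
Finite-population correction with N = 264: n = n₀ / (1 + (n₀−1)/N) = 138.71 / 1.522 = 91.14
Round up: n = 92.

n = 92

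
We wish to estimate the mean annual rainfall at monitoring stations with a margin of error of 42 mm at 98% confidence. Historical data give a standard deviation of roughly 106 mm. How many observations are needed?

For a mean, the margin of error is E = z·σ/√n, so n = (zσ/E)².
At 98% confidence, z = 2.326.
n = (2.326 × 106 / 42)² = 34.46
Round up: n = 35.

n = 35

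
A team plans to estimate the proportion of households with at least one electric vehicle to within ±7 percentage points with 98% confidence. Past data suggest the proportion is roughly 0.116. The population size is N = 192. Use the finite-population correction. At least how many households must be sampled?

For a proportion with margin E = 0.07 at 98% confidence, z = 2.326.
n = p̂(1−p̂)(z/E)² = 0.116 × 0.884 × (2.326/0.07)² = 113.22 — call this n₀.
Finite-population correction with N = 192: n = n₀ / (1 + (n₀−1)/N) = 113.22 / 1.584 = 71.48
Round up: n = 72.

72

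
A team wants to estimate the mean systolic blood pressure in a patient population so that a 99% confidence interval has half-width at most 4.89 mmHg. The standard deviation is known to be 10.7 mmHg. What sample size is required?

32

For a mean, the margin of error is E = z·σ/√n, so n = (zσ/E)².
At 99% confidence, z = 2.576.
n = (2.576 × 10.7 / 4.89)² = 31.77
Round up: n = 32.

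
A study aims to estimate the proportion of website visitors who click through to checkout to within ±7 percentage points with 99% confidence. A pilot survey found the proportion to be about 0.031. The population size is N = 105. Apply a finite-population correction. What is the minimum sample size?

30

For a proportion with margin E = 0.07 at 99% confidence, z = 2.576.
n = p̂(1−p̂)(z/E)² = 0.031 × 0.969 × (2.576/0.07)² = 40.68 — call this n₀.
Finite-population correction with N = 105: n = n₀ / (1 + (n₀−1)/N) = 40.68 / 1.378 = 29.52
Round up: n = 30.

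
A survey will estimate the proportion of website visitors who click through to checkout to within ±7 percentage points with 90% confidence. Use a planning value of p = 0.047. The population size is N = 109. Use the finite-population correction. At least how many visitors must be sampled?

21

For a proportion with margin E = 0.07 at 90% confidence, z = 1.645.
n = p̂(1−p̂)(z/E)² = 0.047 × 0.953 × (1.645/0.07)² = 24.74 — call this n₀.
Finite-population correction with N = 109: n = n₀ / (1 + (n₀−1)/N) = 24.74 / 1.218 = 20.31
Round up: n = 21.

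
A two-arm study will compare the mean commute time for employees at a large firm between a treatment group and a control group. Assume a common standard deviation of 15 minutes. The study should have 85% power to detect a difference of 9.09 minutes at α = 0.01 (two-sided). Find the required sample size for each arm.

For two equal groups, n per group = 2·((z_{α/2} + z_β)·σ/δ)².
z_{α/2} = 2.576; z_β = 1.036 (power 85%).
n = 2 × (3.612 × 15 / 9.09)² = 2 × 35.53 = 71.06
Round up: n = 72 per group.

72 per group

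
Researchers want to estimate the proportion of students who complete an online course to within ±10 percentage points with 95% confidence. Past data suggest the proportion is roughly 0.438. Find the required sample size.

For a proportion with margin E = 0.1 at 95% confidence, z = 1.960.
n = p̂(1−p̂)(z/E)² = 0.438 × 0.562 × (1.960/0.1)² = 94.56
Round up: n = 95.

95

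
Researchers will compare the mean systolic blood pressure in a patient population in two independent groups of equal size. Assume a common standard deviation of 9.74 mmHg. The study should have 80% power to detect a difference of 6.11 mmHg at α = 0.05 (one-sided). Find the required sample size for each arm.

32 per group

For two equal groups, n per group = 2·((z_α + z_β)·σ/δ)².
z_α = 1.645; z_β = 0.842 (power 80%).
n = 2 × (2.487 × 9.74 / 6.11)² = 2 × 15.72 = 31.44
Round up: n = 32 per group.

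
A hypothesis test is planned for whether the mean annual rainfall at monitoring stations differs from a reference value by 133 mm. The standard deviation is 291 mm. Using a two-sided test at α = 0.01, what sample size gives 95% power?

For a one-sample z-test, n = ((z_{α/2} + z_β)·σ/δ)².
z_{α/2} = 2.576 (two-sided α = 0.01); z_β = 1.645 (power 95% → β = 0.05).
n = (4.221 × 291 / 133)² = 85.29
Round up: n = 86.

86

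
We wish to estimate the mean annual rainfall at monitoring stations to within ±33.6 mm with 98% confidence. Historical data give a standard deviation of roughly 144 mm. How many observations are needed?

For a mean, the margin of error is E = z·σ/√n, so n = (zσ/E)².
At 98% confidence, z = 2.326.
n = (2.326 × 144 / 33.6)² = 99.37
Round up: n = 100.

n = 100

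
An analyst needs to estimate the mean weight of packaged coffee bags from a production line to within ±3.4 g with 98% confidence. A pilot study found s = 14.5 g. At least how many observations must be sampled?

99

For a mean, the margin of error is E = z·σ/√n, so n = (zσ/E)².
At 98% confidence, z = 2.326.
n = (2.326 × 14.5 / 3.4)² = 98.40
Round up: n = 99.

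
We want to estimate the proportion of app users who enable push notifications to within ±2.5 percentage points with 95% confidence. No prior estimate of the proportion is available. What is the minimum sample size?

For a proportion with margin E = 0.025 at 95% confidence, z = 1.960.
With no prior estimate, use p = 0.5, which maximizes p(1−p) at 0.25.
n = 0.25 × (z/E)² = 0.25 × (1.960/0.025)² = 1536.64
Round up: n = 1537.

1537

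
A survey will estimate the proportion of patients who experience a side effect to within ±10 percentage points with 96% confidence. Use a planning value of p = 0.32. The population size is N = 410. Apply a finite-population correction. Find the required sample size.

For a proportion with margin E = 0.1 at 96% confidence, z = 2.054.
n = p̂(1−p̂)(z/E)² = 0.32 × 0.68 × (2.054/0.1)² = 91.80 — call this n₀.
Finite-population correction with N = 410: n = n₀ / (1 + (n₀−1)/N) = 91.80 / 1.221 = 75.18
Round up: n = 76.

76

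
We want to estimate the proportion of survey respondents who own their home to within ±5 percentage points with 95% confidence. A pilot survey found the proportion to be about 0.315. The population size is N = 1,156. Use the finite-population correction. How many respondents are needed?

For a proportion with margin E = 0.05 at 95% confidence, z = 1.960.
n = p̂(1−p̂)(z/E)² = 0.315 × 0.685 × (1.960/0.05)² = 331.57 — call this n₀.
Finite-population correction with N = 1,156: n = n₀ / (1 + (n₀−1)/N) = 331.57 / 1.286 = 257.83
Round up: n = 258.

258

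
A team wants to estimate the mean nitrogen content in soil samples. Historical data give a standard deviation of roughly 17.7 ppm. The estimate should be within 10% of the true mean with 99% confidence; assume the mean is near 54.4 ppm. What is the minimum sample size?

n = 71

For a mean, the margin of error is E = z·σ/√n, so n = (zσ/E)².
At 99% confidence, z = 2.576.
E = 10% of 54.4 = 5.44 ppm.
n = (2.576 × 17.7 / 5.44)² = 70.25
Round up: n = 71.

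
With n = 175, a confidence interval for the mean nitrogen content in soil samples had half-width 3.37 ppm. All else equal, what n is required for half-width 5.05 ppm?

Margin of error scales as 1/√n, so n₂ = n₁·(E₁/E₂)².
n₂ = 175 × (3.37/5.05)² = 175 × 0.4453 = 77.93
Round up: n₂ = 78.

78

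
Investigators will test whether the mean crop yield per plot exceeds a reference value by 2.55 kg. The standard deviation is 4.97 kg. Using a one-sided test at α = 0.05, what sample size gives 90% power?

For a one-sample z-test, n = ((z_α + z_β)·σ/δ)².
z_α = 1.645 (one-sided α = 0.05); z_β = 1.282 (power 90% → β = 0.1).
n = (2.927 × 4.97 / 2.55)² = 32.54
Round up: n = 33.

33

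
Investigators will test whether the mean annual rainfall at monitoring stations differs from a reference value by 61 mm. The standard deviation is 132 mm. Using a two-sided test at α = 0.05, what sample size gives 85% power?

43

For a one-sample z-test, n = ((z_{α/2} + z_β)·σ/δ)².
z_{α/2} = 1.960 (two-sided α = 0.05); z_β = 1.036 (power 85% → β = 0.15).
n = (2.996 × 132 / 61)² = 42.03
Round up: n = 43.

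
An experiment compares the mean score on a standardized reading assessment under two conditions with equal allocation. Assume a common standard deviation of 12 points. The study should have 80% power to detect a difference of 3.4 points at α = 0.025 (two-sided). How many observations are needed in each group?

For two equal groups, n per group = 2·((z_{α/2} + z_β)·σ/δ)².
z_{α/2} = 2.241; z_β = 0.842 (power 80%).
n = 2 × (3.083 × 12 / 3.4)² = 2 × 118.40 = 236.80
Round up: n = 237 per group.

237 per group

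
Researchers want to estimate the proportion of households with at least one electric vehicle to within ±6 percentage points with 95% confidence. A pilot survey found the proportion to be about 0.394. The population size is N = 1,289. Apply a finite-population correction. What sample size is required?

For a proportion with margin E = 0.06 at 95% confidence, z = 1.960.
n = p̂(1−p̂)(z/E)² = 0.394 × 0.606 × (1.960/0.06)² = 254.79 — call this n₀.
Finite-population correction with N = 1,289: n = n₀ / (1 + (n₀−1)/N) = 254.79 / 1.197 = 212.86
Round up: n = 213.

n = 213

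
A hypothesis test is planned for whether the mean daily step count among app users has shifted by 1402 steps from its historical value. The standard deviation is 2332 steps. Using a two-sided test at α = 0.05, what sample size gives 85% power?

For a one-sample z-test, n = ((z_{α/2} + z_β)·σ/δ)².
z_{α/2} = 1.960 (two-sided α = 0.05); z_β = 1.036 (power 85% → β = 0.15).
n = (2.996 × 2332 / 1402)² = 24.83
Round up: n = 25.

25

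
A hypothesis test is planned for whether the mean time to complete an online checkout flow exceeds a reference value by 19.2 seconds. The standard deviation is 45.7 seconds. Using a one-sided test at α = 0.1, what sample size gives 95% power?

49

For a one-sample z-test, n = ((z_α + z_β)·σ/δ)².
z_α = 1.282 (one-sided α = 0.1); z_β = 1.645 (power 95% → β = 0.05).
n = (2.927 × 45.7 / 19.2)² = 48.54
Round up: n = 49.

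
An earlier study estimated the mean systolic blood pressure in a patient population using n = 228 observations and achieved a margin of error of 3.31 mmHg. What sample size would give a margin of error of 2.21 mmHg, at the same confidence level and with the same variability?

Margin of error scales as 1/√n, so n₂ = n₁·(E₁/E₂)².
n₂ = 228 × (3.31/2.21)² = 228 × 2.243 = 511.40
Round up: n₂ = 512.

512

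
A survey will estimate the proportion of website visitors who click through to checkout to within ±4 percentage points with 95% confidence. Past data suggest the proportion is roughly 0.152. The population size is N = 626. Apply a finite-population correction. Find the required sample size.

For a proportion with margin E = 0.04 at 95% confidence, z = 1.960.
n = p̂(1−p̂)(z/E)² = 0.152 × 0.848 × (1.960/0.04)² = 309.48 — call this n₀.
Finite-population correction with N = 626: n = n₀ / (1 + (n₀−1)/N) = 309.48 / 1.493 = 207.29
Round up: n = 208.

n = 208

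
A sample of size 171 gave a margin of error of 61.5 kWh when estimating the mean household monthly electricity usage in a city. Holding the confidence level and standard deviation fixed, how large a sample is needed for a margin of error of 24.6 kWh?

Margin of error scales as 1/√n, so n₂ = n₁·(E₁/E₂)².
n₂ = 171 × (61.5/24.6)² = 171 × 6.25 = 1068.75
Round up: n₂ = 1069.

1069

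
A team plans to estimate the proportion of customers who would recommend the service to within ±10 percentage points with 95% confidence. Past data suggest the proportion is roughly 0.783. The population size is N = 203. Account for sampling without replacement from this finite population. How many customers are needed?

n = 50

For a proportion with margin E = 0.1 at 95% confidence, z = 1.960.
n = p̂(1−p̂)(z/E)² = 0.783 × 0.217 × (1.960/0.1)² = 65.27 — call this n₀.
Finite-population correction with N = 203: n = n₀ / (1 + (n₀−1)/N) = 65.27 / 1.317 = 49.56
Round up: n = 50.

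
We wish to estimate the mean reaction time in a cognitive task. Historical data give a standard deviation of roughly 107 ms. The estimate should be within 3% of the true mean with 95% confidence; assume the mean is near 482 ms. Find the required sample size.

211

For a mean, the margin of error is E = z·σ/√n, so n = (zσ/E)².
At 95% confidence, z = 1.960.
E = 3% of 482 = 14.46 ms.
n = (1.960 × 107 / 14.46)² = 210.35
Round up: n = 211.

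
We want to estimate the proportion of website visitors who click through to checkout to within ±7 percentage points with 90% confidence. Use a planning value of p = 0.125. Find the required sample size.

61

For a proportion with margin E = 0.07 at 90% confidence, z = 1.645.
n = p̂(1−p̂)(z/E)² = 0.125 × 0.875 × (1.645/0.07)² = 60.40
Round up: n = 61.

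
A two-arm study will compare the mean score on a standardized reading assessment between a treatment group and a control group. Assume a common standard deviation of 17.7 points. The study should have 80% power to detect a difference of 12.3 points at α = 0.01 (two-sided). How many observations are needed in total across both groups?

98 total

For two equal groups, n per group = 2·((z_{α/2} + z_β)·σ/δ)².
z_{α/2} = 2.576; z_β = 0.842 (power 80%).
n = 2 × (3.418 × 17.7 / 12.3)² = 2 × 24.19 = 48.38
Round up: n = 49 per group.
Total across both groups: 2 × 49 = 98.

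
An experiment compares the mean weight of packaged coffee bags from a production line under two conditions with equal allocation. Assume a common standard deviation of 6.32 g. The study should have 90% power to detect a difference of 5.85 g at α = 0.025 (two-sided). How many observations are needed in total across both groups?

58 total

For two equal groups, n per group = 2·((z_{α/2} + z_β)·σ/δ)².
z_{α/2} = 2.241; z_β = 1.282 (power 90%).
n = 2 × (3.523 × 6.32 / 5.85)² = 2 × 14.49 = 28.98
Round up: n = 29 per group.
Total across both groups: 2 × 29 = 58.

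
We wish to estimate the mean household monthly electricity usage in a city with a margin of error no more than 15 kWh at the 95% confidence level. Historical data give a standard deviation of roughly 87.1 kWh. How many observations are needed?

130

For a mean, the margin of error is E = z·σ/√n, so n = (zσ/E)².
At 95% confidence, z = 1.960.
n = (1.960 × 87.1 / 15)² = 129.53
Round up: n = 130.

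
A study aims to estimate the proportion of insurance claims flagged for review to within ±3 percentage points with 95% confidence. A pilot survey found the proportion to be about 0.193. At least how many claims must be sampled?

For a proportion with margin E = 0.03 at 95% confidence, z = 1.960.
n = p̂(1−p̂)(z/E)² = 0.193 × 0.807 × (1.960/0.03)² = 664.81
Round up: n = 665.

n = 665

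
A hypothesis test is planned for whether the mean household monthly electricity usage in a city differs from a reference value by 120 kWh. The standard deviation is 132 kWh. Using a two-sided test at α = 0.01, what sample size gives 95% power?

22

For a one-sample z-test, n = ((z_{α/2} + z_β)·σ/δ)².
z_{α/2} = 2.576 (two-sided α = 0.01); z_β = 1.645 (power 95% → β = 0.05).
n = (4.221 × 132 / 120)² = 21.56
Round up: n = 22.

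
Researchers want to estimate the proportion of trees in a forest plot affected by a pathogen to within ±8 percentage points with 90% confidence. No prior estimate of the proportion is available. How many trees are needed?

106

For a proportion with margin E = 0.08 at 90% confidence, z = 1.645.
With no prior estimate, use p = 0.5, which maximizes p(1−p) at 0.25.
n = 0.25 × (z/E)² = 0.25 × (1.645/0.08)² = 105.70
Round up: n = 106.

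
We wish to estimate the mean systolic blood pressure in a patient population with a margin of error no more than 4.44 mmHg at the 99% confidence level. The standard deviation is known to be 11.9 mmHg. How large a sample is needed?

48

For a mean, the margin of error is E = z·σ/√n, so n = (zσ/E)².
At 99% confidence, z = 2.576.
n = (2.576 × 11.9 / 4.44)² = 47.67
Round up: n = 48.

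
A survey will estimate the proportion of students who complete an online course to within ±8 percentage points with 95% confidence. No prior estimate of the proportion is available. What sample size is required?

For a proportion with margin E = 0.08 at 95% confidence, z = 1.960.
With no prior estimate, use p = 0.5, which maximizes p(1−p) at 0.25.
n = 0.25 × (z/E)² = 0.25 × (1.960/0.08)² = 150.06
Round up: n = 151.

151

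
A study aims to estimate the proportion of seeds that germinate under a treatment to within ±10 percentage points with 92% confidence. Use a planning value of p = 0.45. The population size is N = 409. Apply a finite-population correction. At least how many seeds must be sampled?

For a proportion with margin E = 0.1 at 92% confidence, z = 1.751.
n = p̂(1−p̂)(z/E)² = 0.45 × 0.55 × (1.751/0.1)² = 75.88 — call this n₀.
Finite-population correction with N = 409: n = n₀ / (1 + (n₀−1)/N) = 75.88 / 1.183 = 64.14
Round up: n = 65.

n = 65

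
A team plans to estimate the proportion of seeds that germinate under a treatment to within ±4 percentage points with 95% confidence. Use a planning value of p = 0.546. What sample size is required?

For a proportion with margin E = 0.04 at 95% confidence, z = 1.960.
n = p̂(1−p̂)(z/E)² = 0.546 × 0.454 × (1.960/0.04)² = 595.17
Round up: n = 596.

596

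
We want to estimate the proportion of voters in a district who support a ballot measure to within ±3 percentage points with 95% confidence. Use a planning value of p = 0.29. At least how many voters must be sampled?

879

For a proportion with margin E = 0.03 at 95% confidence, z = 1.960.
n = p̂(1−p̂)(z/E)² = 0.29 × 0.71 × (1.960/0.03)² = 878.87
Round up: n = 879.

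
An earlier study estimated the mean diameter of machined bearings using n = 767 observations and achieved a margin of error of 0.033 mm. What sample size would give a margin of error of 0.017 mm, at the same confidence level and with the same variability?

Margin of error scales as 1/√n, so n₂ = n₁·(E₁/E₂)².
n₂ = 767 × (0.033/0.017)² = 767 × 3.768 = 2890.06
Round up: n₂ = 2891.

2891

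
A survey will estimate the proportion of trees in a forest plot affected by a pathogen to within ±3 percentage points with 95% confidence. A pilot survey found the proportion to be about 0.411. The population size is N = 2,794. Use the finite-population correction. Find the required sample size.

For a proportion with margin E = 0.03 at 95% confidence, z = 1.960.
n = p̂(1−p̂)(z/E)² = 0.411 × 0.589 × (1.960/0.03)² = 1033.30 — call this n₀.
Finite-population correction with N = 2,794: n = n₀ / (1 + (n₀−1)/N) = 1033.30 / 1.369 = 754.78
Round up: n = 755.

755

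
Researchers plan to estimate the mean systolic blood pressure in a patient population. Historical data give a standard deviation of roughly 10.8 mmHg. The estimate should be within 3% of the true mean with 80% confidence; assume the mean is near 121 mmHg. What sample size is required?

15

For a mean, the margin of error is E = z·σ/√n, so n = (zσ/E)².
At 80% confidence, z = 1.282.
E = 3% of 121 = 3.63 mmHg.
n = (1.282 × 10.8 / 3.63)² = 14.55
Round up: n = 15.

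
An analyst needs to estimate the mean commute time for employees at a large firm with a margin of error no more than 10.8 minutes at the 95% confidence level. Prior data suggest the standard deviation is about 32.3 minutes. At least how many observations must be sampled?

n = 35

For a mean, the margin of error is E = z·σ/√n, so n = (zσ/E)².
At 95% confidence, z = 1.960.
n = (1.960 × 32.3 / 10.8)² = 34.36
Round up: n = 35.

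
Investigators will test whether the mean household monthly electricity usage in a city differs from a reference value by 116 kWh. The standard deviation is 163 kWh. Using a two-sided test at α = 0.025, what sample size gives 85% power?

For a one-sample z-test, n = ((z_{α/2} + z_β)·σ/δ)².
z_{α/2} = 2.241 (two-sided α = 0.025); z_β = 1.036 (power 85% → β = 0.15).
n = (3.277 × 163 / 116)² = 21.20
Round up: n = 22.

22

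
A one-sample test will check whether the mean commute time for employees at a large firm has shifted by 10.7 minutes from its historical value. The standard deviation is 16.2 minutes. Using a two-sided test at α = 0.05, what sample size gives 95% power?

n = 30

For a one-sample z-test, n = ((z_{α/2} + z_β)·σ/δ)².
z_{α/2} = 1.960 (two-sided α = 0.05); z_β = 1.645 (power 95% → β = 0.05).
n = (3.605 × 16.2 / 10.7)² = 29.79
Round up: n = 30.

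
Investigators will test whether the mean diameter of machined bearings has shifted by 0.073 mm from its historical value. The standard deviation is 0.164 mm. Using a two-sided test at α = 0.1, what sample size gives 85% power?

n = 37

For a one-sample z-test, n = ((z_{α/2} + z_β)·σ/δ)².
z_{α/2} = 1.645 (two-sided α = 0.1); z_β = 1.036 (power 85% → β = 0.15).
n = (2.681 × 0.164 / 0.073)² = 36.28
Round up: n = 37.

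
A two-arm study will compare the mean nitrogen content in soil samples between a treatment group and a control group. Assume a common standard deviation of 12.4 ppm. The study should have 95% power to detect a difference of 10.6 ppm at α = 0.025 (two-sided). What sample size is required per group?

For two equal groups, n per group = 2·((z_{α/2} + z_β)·σ/δ)².
z_{α/2} = 2.241; z_β = 1.645 (power 95%).
n = 2 × (3.886 × 12.4 / 10.6)² = 2 × 20.67 = 41.34
Round up: n = 42 per group.

42 per group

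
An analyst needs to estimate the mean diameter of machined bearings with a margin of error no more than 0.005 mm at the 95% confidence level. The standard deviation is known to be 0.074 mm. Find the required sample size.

842

For a mean, the margin of error is E = z·σ/√n, so n = (zσ/E)².
At 95% confidence, z = 1.960.
n = (1.960 × 0.074 / 0.005)² = 841.46
Round up: n = 842.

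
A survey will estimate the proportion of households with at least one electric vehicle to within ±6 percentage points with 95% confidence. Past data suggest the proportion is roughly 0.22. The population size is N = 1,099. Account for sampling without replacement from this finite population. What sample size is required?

For a proportion with margin E = 0.06 at 95% confidence, z = 1.960.
n = p̂(1−p̂)(z/E)² = 0.22 × 0.78 × (1.960/0.06)² = 183.12 — call this n₀.
Finite-population correction with N = 1,099: n = n₀ / (1 + (n₀−1)/N) = 183.12 / 1.166 = 157.05
Round up: n = 158.

n = 158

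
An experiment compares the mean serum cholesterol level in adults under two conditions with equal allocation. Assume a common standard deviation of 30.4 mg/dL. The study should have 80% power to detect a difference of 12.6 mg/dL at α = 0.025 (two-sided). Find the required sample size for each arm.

111 per group

For two equal groups, n per group = 2·((z_{α/2} + z_β)·σ/δ)².
z_{α/2} = 2.241; z_β = 0.842 (power 80%).
n = 2 × (3.083 × 30.4 / 12.6)² = 2 × 55.33 = 110.66
Round up: n = 111 per group.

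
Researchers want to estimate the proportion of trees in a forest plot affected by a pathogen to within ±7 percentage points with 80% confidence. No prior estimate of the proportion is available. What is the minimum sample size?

For a proportion with margin E = 0.07 at 80% confidence, z = 1.282.
With no prior estimate, use p = 0.5, which maximizes p(1−p) at 0.25.
n = 0.25 × (z/E)² = 0.25 × (1.282/0.07)² = 83.85
Round up: n = 84.

84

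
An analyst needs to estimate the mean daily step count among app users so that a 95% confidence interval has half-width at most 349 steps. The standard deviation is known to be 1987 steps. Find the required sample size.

For a mean, the margin of error is E = z·σ/√n, so n = (zσ/E)².
At 95% confidence, z = 1.960.
n = (1.960 × 1987 / 349)² = 124.53
Round up: n = 125.

n = 125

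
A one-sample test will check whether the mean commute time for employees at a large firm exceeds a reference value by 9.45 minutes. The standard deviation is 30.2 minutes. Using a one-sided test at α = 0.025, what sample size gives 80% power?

n = 81

For a one-sample z-test, n = ((z_α + z_β)·σ/δ)².
z_α = 1.960 (one-sided α = 0.025); z_β = 0.842 (power 80% → β = 0.2).
n = (2.802 × 30.2 / 9.45)² = 80.18
Round up: n = 81.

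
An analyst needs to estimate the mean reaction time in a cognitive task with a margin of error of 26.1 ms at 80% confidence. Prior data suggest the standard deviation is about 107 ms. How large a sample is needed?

For a mean, the margin of error is E = z·σ/√n, so n = (zσ/E)².
At 80% confidence, z = 1.282.
n = (1.282 × 107 / 26.1)² = 27.62
Round up: n = 28.

28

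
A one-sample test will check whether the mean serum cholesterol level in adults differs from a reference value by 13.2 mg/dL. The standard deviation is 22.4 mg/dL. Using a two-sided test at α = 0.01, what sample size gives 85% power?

For a one-sample z-test, n = ((z_{α/2} + z_β)·σ/δ)².
z_{α/2} = 2.576 (two-sided α = 0.01); z_β = 1.036 (power 85% → β = 0.15).
n = (3.612 × 22.4 / 13.2)² = 37.57
Round up: n = 38.

38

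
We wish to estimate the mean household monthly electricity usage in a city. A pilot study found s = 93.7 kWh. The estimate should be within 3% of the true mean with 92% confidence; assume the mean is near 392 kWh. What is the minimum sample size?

195

For a mean, the margin of error is E = z·σ/√n, so n = (zσ/E)².
At 92% confidence, z = 1.751.
E = 3% of 392 = 11.76 kWh.
n = (1.751 × 93.7 / 11.76)² = 194.64
Round up: n = 195.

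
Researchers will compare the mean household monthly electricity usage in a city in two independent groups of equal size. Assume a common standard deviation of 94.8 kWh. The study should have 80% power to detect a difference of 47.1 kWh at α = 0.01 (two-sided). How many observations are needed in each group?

For two equal groups, n per group = 2·((z_{α/2} + z_β)·σ/δ)².
z_{α/2} = 2.576; z_β = 0.842 (power 80%).
n = 2 × (3.418 × 94.8 / 47.1)² = 2 × 47.33 = 94.66
Round up: n = 95 per group.

95 per group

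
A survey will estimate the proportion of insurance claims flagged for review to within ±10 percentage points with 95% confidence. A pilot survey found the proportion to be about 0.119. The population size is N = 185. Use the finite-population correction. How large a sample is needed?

34

For a proportion with margin E = 0.1 at 95% confidence, z = 1.960.
n = p̂(1−p̂)(z/E)² = 0.119 × 0.881 × (1.960/0.1)² = 40.27 — call this n₀.
Finite-population correction with N = 185: n = n₀ / (1 + (n₀−1)/N) = 40.27 / 1.212 = 33.23
Round up: n = 34.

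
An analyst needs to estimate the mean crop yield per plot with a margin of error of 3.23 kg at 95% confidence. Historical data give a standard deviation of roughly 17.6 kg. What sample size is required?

n = 115

For a mean, the margin of error is E = z·σ/√n, so n = (zσ/E)².
At 95% confidence, z = 1.960.
n = (1.960 × 17.6 / 3.23)² = 114.06
Round up: n = 115.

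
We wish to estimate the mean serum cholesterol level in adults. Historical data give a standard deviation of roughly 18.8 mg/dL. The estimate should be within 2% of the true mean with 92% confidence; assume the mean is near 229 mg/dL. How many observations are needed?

For a mean, the margin of error is E = z·σ/√n, so n = (zσ/E)².
At 92% confidence, z = 1.751.
E = 2% of 229 = 4.58 mg/dL.
n = (1.751 × 18.8 / 4.58)² = 51.66
Round up: n = 52.

52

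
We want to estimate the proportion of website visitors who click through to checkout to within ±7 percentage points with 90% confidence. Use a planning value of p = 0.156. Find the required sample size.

For a proportion with margin E = 0.07 at 90% confidence, z = 1.645.
n = p̂(1−p̂)(z/E)² = 0.156 × 0.844 × (1.645/0.07)² = 72.71
Round up: n = 73.

n = 73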